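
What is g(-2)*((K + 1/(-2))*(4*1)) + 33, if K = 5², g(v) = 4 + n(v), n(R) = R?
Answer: 229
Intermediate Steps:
g(v) = 4 + v
K = 25
g(-2)*((K + 1/(-2))*(4*1)) + 33 = (4 - 2)*((25 + 1/(-2))*(4*1)) + 33 = 2*((25 - ½)*4) + 33 = 2*((49/2)*4) + 33 = 2*98 + 33 = 196 + 33 = 229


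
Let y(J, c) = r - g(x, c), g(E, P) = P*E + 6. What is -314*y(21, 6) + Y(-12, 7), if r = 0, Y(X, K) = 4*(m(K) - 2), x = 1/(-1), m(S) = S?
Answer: 20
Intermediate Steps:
x = -1 (x = 1*(-1) = -1)
Y(X, K) = -8 + 4*K (Y(X, K) = 4*(K - 2) = 4*(-2 + K) = -8 + 4*K)
g(E, P) = 6 + E*P (g(E, P) = E*P + 6 = 6 + E*P)
y(J, c) = -6 + c (y(J, c) = 0 - (6 - c) = 0 + (-6 + c) = -6 + c)
-314*y(21, 6) + Y(-12, 7) = -314*(-6 + 6) + (-8 + 4*7) = -314*0 + (-8 + 28) = 0 + 20 = 20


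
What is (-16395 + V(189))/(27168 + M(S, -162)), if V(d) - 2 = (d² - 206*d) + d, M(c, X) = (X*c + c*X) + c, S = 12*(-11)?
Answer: -19417/69804 ≈ -0.27816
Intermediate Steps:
S = -132
M(c, X) = c + 2*X*c (M(c, X) = (X*c + X*c) + c = 2*X*c + c = c + 2*X*c)
V(d) = 2 + d² - 205*d (V(d) = 2 + ((d² - 206*d) + d) = 2 + (d² - 205*d) = 2 + d² - 205*d)
(-16395 + V(189))/(27168 + M(S, -162)) = (-16395 + (2 + 189² - 205*189))/(27168 - 132*(1 + 2*(-162))) = (-16395 + (2 + 35721 - 38745))/(27168 - 132*(1 - 324)) = (-16395 - 3022)/(27168 - 132*(-323)) = -19417/(27168 + 42636) = -19417/69804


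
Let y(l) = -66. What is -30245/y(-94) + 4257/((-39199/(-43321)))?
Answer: 13357128557/2587134 ≈ 5162.9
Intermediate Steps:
-30245/y(-94) + 4257/((-39199/(-43321))) = -30245/(-66) + 4257/((-39199/(-43321))) = -30245*(-1/66) + 4257/((-39199*(-1/43321))) = 30245/66 + 4257/(39199/43321) = 30245/66 + 4257*(43321/39199) = 30245/66 + 184417497/39199 = 13357128557/2587134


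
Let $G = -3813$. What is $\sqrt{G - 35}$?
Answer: $2 i \sqrt{962} \approx 62.032 i$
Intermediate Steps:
$\sqrt{G - 35} = \sqrt{-3813 - 35} = \sqrt{-3848} = 2 i \sqrt{962}$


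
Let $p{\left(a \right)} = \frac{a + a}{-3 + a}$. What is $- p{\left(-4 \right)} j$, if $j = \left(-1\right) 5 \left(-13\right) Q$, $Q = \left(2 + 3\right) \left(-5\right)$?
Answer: $\frac{13000}{7} \approx 1857.1$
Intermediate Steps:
$Q = -25$ ($Q = 5 \left(-5\right) = -25$)
$p{\left(a \right)} = \frac{2 a}{-3 + a}$
$j = -1625$ ($j = \left(-1\right) 5 \left(-13\right) \left(-25\right) = \left(-5\right) \left(-13\right) \left(-25\right) = 65 \left(-25\right) = -1625$)
$- p{\left(-4 \right)} j = - \frac{2 \left(-4\right)}{-3 - 4} \left(-1625\right) = - \frac{2 \left(-4\right)}{-7} \left(-1625\right) = - \frac{2 \left(-4\right) \left(-1\right)}{7} \left(-1625\right) = \left(-1\right) \frac{8}{7} \left(-1625\right) = \left(- \frac{8}{7}\right) \left(-1625\right) = \frac{13000}{7}$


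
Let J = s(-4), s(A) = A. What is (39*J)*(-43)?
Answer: 6708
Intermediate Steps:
J = -4
(39*J)*(-43) = (39*(-4))*(-43) = -156*(-43) = 6708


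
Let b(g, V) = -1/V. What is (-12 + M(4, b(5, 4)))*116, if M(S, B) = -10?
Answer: -2552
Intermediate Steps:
(-12 + M(4, b(5, 4)))*116 = (-12 - 10)*116 = -22*116 = -2552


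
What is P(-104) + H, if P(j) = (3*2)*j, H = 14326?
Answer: 13702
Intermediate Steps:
P(j) = 6*j
P(-104) + H = 6*(-104) + 14326 = -624 + 14326 = 13702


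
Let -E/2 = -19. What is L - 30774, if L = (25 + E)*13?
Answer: -29955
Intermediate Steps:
E = 38 (E = -2*(-19) = 38)
L = 819 (L = (25 + 38)*13 = 63*13 = 819)
L - 30774 = 819 - 30774 = -29955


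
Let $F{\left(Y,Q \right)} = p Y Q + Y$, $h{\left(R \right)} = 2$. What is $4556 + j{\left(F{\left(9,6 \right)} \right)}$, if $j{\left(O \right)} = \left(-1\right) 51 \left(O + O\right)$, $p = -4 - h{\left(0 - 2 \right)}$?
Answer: $36686$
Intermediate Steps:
$p = -6$ ($p = -4 - 2 = -6$)
$F{\left(Y,Q \right)} = Y - 6 Q Y$ ($F{\left(Y,Q \right)} = - 6 Y Q + Y = - 6 Q Y + Y = Y - 6 Q Y$)
$j{\left(O \right)} = - 102 O$ ($j{\left(O \right)} = - 51 \cdot 2 O = - 102 O$)
$4556 + j{\left(F{\left(9,6 \right)} \right)} = 4556 - 102 \cdot 9 \left(1 - 36\right) = 4556 - 102 \cdot 9 \left(-35\right) = 4556 - -32130 = 4556 + 32130 = 36686$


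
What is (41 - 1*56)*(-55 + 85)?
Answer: -450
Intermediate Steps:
(41 - 1*56)*(-55 + 85) = (41 - 56)*30 = -15*30 = -450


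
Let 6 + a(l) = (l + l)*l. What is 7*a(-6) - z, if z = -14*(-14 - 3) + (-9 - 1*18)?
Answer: 251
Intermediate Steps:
a(l) = -6 + 2*l**2 (a(l) = -6 + (l + l)*l = -6 + (2*l)*l = -6 + 2*l**2)
z = 211 (z = -14*(-17) + (-9 - 18) = 238 - 27 = 211)
7*a(-6) - z = 7*(-6 + 2*(-6)**2) - 1*211 = 7*(-6 + 2*36) - 211 = 7*(-6 + 72) - 211 = 7*66 - 211 = 462 - 211 = 251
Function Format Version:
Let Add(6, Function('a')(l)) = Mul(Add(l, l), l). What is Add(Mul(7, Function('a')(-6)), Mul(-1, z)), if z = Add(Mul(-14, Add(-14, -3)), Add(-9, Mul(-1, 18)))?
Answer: 251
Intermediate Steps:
Function('a')(l) = Add(-6, Mul(2, Pow(l, 2))) (Function('a')(l) = Add(-6, Mul(Add(l, l), l)) = Add(-6, Mul(Mul(2, l), l)) = Add(-6, Mul(2, Pow(l, 2))))
z = 211 (z = Add(Mul(-14, -17), Add(-9, -18)) = Add(238, -27) = 211)
Add(Mul(7, Function('a')(-6)), Mul(-1, z)) = Add(Mul(7, Add(-6, Mul(2, Pow(-6, 2)))), Mul(-1, 211)) = Add(Mul(7, Add(-6, Mul(2, 36))), -211) = Add(Mul(7, Add(-6, 72)), -211) = Add(Mul(7, 66), -211) = Add(462, -211) = 251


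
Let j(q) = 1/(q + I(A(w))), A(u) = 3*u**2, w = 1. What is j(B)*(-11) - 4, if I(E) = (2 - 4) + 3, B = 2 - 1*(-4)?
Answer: -39/7 ≈ -5.5714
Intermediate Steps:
B = 6 (B = 2 + 4 = 6)
I(E) = 1 (I(E) = -2 + 3 = 1)
j(q) = 1/(1 + q) (j(q) = 1/(q + 1) = 1/(1 + q))
j(B)*(-11) - 4 = -11/(1 + 6) - 4 = -11/7 - 4 = -39/7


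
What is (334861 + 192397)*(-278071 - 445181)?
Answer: -381340403016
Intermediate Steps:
(334861 + 192397)*(-278071 - 445181) = 527258*(-723252) = -381340403016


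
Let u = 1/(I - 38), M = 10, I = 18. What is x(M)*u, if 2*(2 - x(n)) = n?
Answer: 3/20 ≈ 0.15000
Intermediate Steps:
x(n) = 2 - n/2
u = -1/20 (u = 1/(18 - 38) = 1/(-20) = -1/20 ≈ -0.050000)
x(M)*u = (2 - ½*10)*(-1/20) = (2 - 5)*(-1/20) = -3*(-1/20) = 3/20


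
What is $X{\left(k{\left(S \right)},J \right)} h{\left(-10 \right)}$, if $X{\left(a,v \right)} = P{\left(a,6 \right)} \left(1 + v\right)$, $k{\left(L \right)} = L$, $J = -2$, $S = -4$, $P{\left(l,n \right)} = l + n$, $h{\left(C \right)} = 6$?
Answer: $-12$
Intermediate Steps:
$X{\left(a,v \right)} = \left(1 + v\right) \left(6 + a\right)$ ($X{\left(a,v \right)} = \left(a + 6\right) \left(1 + v\right) = \left(6 + a\right) \left(1 + v\right) = \left(1 + v\right) \left(6 + a\right)$)
$X{\left(k{\left(S \right)},J \right)} h{\left(-10 \right)} = \left(1 - 2\right) \left(6 - 4\right) 6 = \left(-1\right) 2 \cdot 6 = \left(-2\right) 6 = -12$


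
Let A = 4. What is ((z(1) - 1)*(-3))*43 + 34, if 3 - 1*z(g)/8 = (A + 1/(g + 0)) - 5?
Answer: -2933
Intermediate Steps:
z(g) = 32 - 8/g (z(g) = 24 - 8*((4 + 1/(g + 0)) - 5) = 24 - 8*((4 + 1/g) - 5) = 24 - 8*(-1 + 1/g) = 24 + (8 - 8/g) = 32 - 8/g)
((z(1) - 1)*(-3))*43 + 34 = (((32 - 8/1) - 1)*(-3))*43 + 34 = (((32 - 8*1) - 1)*(-3))*43 + 34 = (((32 - 8) - 1)*(-3))*43 + 34 = ((24 - 1)*(-3))*43 + 34 = (23*(-3))*43 + 34 = -69*43 + 34 = -2967 + 34 = -2933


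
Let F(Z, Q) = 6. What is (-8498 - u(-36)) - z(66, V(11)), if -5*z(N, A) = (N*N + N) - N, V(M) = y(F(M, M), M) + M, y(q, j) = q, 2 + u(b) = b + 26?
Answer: -38074/5 ≈ -7614.8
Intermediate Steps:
u(b) = 24 + b (u(b) = -2 + (b + 26) = -2 + (26 + b) = 24 + b)
V(M) = 6 + M
z(N, A) = -N²/5 (z(N, A) = -((N*N + N) - N)/5 = -((N² + N) - N)/5 = -((N + N²) - N)/5 = -N²/5)
(-8498 - u(-36)) - z(66, V(11)) = (-8498 - (24 - 36)) - (-1)*66²/5 = (-8498 - 1*(-12)) - (-1)*4356/5 = (-8498 + 12) - 1*(-4356/5) = -8486 + 4356/5 = -38074/5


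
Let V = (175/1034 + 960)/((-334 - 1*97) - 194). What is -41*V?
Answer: 8141083/129250 ≈ 62.987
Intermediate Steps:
V = -198563/129250 (V = (175*(1/1034) + 960)/((-334 - 97) - 194) = (175/1034 + 960)/(-431 - 194) = (992815/1034)/(-625) = (992815/1034)*(-1/625) = -198563/129250 ≈ -1.5363)
-41*V = -41*(-198563/129250) = 8141083/129250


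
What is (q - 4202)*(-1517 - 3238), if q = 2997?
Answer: 5729775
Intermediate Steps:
(q - 4202)*(-1517 - 3238) = (2997 - 4202)*(-1517 - 3238) = -1205*(-4755) = 5729775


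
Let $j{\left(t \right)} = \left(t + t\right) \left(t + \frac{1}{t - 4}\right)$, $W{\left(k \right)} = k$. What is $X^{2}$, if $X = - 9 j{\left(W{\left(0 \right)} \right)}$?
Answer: $0$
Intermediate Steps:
$j{\left(t \right)} = 2 t \left(t + \frac{1}{-4 + t}\right)$
$X = 0$ ($X = - 9 \cdot 2 \cdot 0 \frac{1}{-4 + 0} \left(1 + 0^{2} - 0\right) = - 9 \cdot 2 \cdot 0 \frac{1}{-4} \left(1 + 0 + 0\right) = - 9 \cdot 2 \cdot 0 \left(- \frac{1}{4}\right) 1 = \left(-9\right) 0 = 0$)
$X^{2} = 0^{2} = 0$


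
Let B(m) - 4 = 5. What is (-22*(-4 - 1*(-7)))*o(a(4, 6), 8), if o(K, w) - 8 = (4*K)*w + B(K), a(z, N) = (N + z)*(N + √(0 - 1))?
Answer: -127842 - 21120*I ≈ -1.2784e+5 - 21120.0*I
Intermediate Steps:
B(m) = 9 (B(m) = 4 + 5 = 9)
a(z, N) = (I + N)*(N + z) (a(z, N) = (N + z)*(N + √(-1)) = (N + z)*(N + I) = (N + z)*(I + N) = (I + N)*(N + z))
o(K, w) = 17 + 4*K*w (o(K, w) = 8 + ((4*K)*w + 9) = 8 + (4*K*w + 9) = 8 + (9 + 4*K*w) = 17 + 4*K*w)
(-22*(-4 - 1*(-7)))*o(a(4, 6), 8) = (-22*(-4 - 1*(-7)))*(17 + 4*(6² + I*6 + I*4 + 6*4)*8) = (-22*(-4 + 7))*(17 + 4*(36 + 6*I + 4*I + 24)*8) = (-22*3)*(17 + 4*(60 + 10*I)*8) = -66*(17 + (1920 + 320*I)) = -66*(1937 + 320*I) = -127842 - 21120*I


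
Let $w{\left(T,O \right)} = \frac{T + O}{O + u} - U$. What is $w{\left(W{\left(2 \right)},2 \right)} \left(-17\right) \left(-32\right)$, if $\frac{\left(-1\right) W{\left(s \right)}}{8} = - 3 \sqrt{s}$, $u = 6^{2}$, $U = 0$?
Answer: $\frac{544}{19} + \frac{6528 \sqrt{2}}{19} \approx 514.53$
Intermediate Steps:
$u = 36$
$W{\left(s \right)} = 24 \sqrt{s}$ ($W{\left(s \right)} = - 8 \left(- 3 \sqrt{s}\right) = 24 \sqrt{s}$)
$w{\left(T,O \right)} = \frac{O + T}{36 + O}$ ($w{\left(T,O \right)} = \frac{T + O}{O + 36} - 0 = \frac{O + T}{36 + O} + 0 = \frac{O + T}{36 + O}$)
$w{\left(W{\left(2 \right)},2 \right)} \left(-17\right) \left(-32\right) = \frac{2 + 24 \sqrt{2}}{36 + 2} \left(-17\right) \left(-32\right) = \frac{2 + 24 \sqrt{2}}{38} \left(-17\right) \left(-32\right) = \left(\frac{1}{19} + \frac{12 \sqrt{2}}{19}\right) \left(-17\right) \left(-32\right) = \left(- \frac{17}{19} - \frac{204 \sqrt{2}}{19}\right) \left(-32\right) = \frac{544}{19} + \frac{6528 \sqrt{2}}{19}$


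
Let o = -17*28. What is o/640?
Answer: -119/160 ≈ -0.74375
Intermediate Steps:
o = -476
o/640 = -476/640 = -476*1/640 = -119/160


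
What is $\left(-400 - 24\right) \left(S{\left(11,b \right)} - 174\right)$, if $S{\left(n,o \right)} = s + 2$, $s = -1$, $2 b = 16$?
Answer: $73352$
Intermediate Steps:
$b = 8$ ($b = \frac{1}{2} \cdot 16 = 8$)
$S{\left(n,o \right)} = 1$ ($S{\left(n,o \right)} = -1 + 2 = 1$)
$\left(-400 - 24\right) \left(S{\left(11,b \right)} - 174\right) = \left(-400 - 24\right) \left(1 - 174\right) = \left(-424\right) \left(-173\right) = 73352$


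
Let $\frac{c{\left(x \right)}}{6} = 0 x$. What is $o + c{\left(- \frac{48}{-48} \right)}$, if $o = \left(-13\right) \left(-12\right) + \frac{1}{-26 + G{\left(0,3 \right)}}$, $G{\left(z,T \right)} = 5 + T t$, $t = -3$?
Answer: $\frac{4679}{30} \approx 155.97$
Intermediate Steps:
$c{\left(x \right)} = 0$ ($c{\left(x \right)} = 6 \cdot 0 x = 6 \cdot 0 = 0$)
$G{\left(z,T \right)} = 5 - 3 T$ ($G{\left(z,T \right)} = 5 + T \left(-3\right) = 5 - 3 T$)
$o = \frac{4679}{30}$ ($o = \left(-13\right) \left(-12\right) + \frac{1}{-26 + \left(5 - 9\right)} = 156 + \frac{1}{-26 + \left(5 - 9\right)} = 156 + \frac{1}{-26 - 4} = 156 + \frac{1}{-30} = 156 - \frac{1}{30} = \frac{4679}{30} \approx 155.97$)
$o + c{\left(- \frac{48}{-48} \right)} = \frac{4679}{30} + 0 = \frac{4679}{30}$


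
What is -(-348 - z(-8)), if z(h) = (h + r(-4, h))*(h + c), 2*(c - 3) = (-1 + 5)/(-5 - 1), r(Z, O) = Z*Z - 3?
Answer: 964/3 ≈ 321.33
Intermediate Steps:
r(Z, O) = -3 + Z² (r(Z, O) = Z² - 3 = -3 + Z²)
c = 8/3 (c = 3 + ((-1 + 5)/(-5 - 1))/2 = 3 + (4/(-6))/2 = 3 + (4*(-⅙))/2 = 3 + (½)*(-⅔) = 3 - ⅓ = 8/3 ≈ 2.6667)
z(h) = (13 + h)*(8/3 + h) (z(h) = (h + (-3 + (-4)²))*(h + 8/3) = (h + (-3 + 16))*(8/3 + h) = (h + 13)*(8/3 + h) = (13 + h)*(8/3 + h))
-(-348 - z(-8)) = -(-348 - (104/3 + (-8)² + (47/3)*(-8))) = -(-348 - (104/3 + 64 - 376/3)) = -(-348 - 1*(-80/3)) = -(-348 + 80/3) = -1*(-964/3) = 964/3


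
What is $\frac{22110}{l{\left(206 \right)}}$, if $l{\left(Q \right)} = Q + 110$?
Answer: $\frac{11055}{158} \approx 69.968$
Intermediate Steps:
$l{\left(Q \right)} = 110 + Q$
$\frac{22110}{l{\left(206 \right)}} = \frac{22110}{110 + 206} = \frac{22110}{316} = 22110 \cdot \frac{1}{316} = \frac{11055}{158}$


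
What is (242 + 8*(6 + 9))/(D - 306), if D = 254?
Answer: -181/26 ≈ -6.9615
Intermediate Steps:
(242 + 8*(6 + 9))/(D - 306) = (242 + 8*(6 + 9))/(254 - 306) = (242 + 8*15)/(-52) = (242 + 120)*(-1/52) = 362*(-1/52) = -181/26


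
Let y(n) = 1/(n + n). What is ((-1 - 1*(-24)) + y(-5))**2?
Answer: 52441/100 ≈ 524.41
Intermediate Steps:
y(n) = 1/(2*n)
((-1 - 1*(-24)) + y(-5))**2 = ((-1 - 1*(-24)) + (1/2)/(-5))**2 = ((-1 + 24) + (1/2)*(-1/5))**2 = (23 - 1/10)**2 = (229/10)**2 = 52441/100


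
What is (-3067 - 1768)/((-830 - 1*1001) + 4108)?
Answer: -4835/2277 ≈ -2.1234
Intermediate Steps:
(-3067 - 1768)/((-830 - 1*1001) + 4108) = -4835/((-830 - 1001) + 4108) = -4835/(-1831 + 4108) = -4835/2277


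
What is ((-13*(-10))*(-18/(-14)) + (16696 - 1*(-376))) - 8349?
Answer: 62231/7 ≈ 8890.1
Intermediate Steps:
((-13*(-10))*(-18/(-14)) + (16696 - 1*(-376))) - 8349 = (130*(-18*(-1/14)) + (16696 + 376)) - 8349 = (130*(9/7) + 17072) - 8349 = (1170/7 + 17072) - 8349 = 120674/7 - 8349 = 62231/7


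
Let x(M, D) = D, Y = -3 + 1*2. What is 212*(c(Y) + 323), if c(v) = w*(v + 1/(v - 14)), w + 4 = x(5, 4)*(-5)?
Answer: 369516/5 ≈ 73903.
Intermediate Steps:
Y = -1 (Y = -3 + 2 = -1)
w = -24 (w = -4 + 4*(-5) = -4 - 20 = -24)
c(v) = -24*v - 24/(-14 + v) (c(v) = -24*(v + 1/(v - 14)) = -24*(v + 1/(-14 + v)) = -24*v - 24/(-14 + v))
212*(c(Y) + 323) = 212*(24*(-1 - 1*(-1)² + 14*(-1))/(-14 - 1) + 323) = 212*(24*(-1 - 1*1 - 14)/(-15) + 323) = 212*(24*(-1/15)*(-1 - 1 - 14) + 323) = 212*(24*(-1/15)*(-16) + 323) = 212*(128/5 + 323) = 212*(1743/5) = 369516/5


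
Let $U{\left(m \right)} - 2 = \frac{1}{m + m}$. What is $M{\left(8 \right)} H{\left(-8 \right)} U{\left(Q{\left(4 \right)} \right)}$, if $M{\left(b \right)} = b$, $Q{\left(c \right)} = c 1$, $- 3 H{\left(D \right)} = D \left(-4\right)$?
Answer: $- \frac{544}{3} \approx -181.33$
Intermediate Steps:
$H{\left(D \right)} = \frac{4 D}{3}$ ($H{\left(D \right)} = - \frac{D \left(-4\right)}{3} = - \frac{\left(-4\right) D}{3} = \frac{4 D}{3}$)
$Q{\left(c \right)} = c$
$U{\left(m \right)} = 2 + \frac{1}{2 m}$ ($U{\left(m \right)} = 2 + \frac{1}{m + m} = 2 + \frac{1}{2 m}$)
$M{\left(8 \right)} H{\left(-8 \right)} U{\left(Q{\left(4 \right)} \right)} = 8 \cdot \frac{4}{3} \left(-8\right) \left(2 + \frac{1}{2 \cdot 4}\right) = 8 \left(- \frac{32}{3}\right) \left(2 + \frac{1}{2} \cdot \frac{1}{4}\right) = - \frac{256 \left(2 + \frac{1}{8}\right)}{3} = \left(- \frac{256}{3}\right) \frac{17}{8} = - \frac{544}{3}$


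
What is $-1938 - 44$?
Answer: $-1982$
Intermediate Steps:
$-1938 - 44 = -1982$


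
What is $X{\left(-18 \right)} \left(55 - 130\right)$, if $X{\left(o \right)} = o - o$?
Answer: $0$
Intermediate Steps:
$X{\left(o \right)} = 0$
$X{\left(-18 \right)} \left(55 - 130\right) = 0 \left(55 - 130\right) = 0 \left(-75\right) = 0$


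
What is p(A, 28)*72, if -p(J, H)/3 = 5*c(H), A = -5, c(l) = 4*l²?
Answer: -3386880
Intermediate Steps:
p(J, H) = -60*H² (p(J, H) = -15*4*H² = -60*H²)
p(A, 28)*72 = -60*28²*72 = -60*784*72 = -47040*72 = -3386880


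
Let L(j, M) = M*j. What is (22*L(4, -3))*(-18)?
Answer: 4752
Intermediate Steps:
(22*L(4, -3))*(-18) = (22*(-3*4))*(-18) = (22*(-12))*(-18) = -264*(-18) = 4752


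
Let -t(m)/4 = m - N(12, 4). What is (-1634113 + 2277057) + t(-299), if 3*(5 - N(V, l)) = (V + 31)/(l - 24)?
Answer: 9662443/15 ≈ 6.4416e+5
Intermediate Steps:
N(V, l) = 5 - (31 + V)/(3*(-24 + l)) (N(V, l) = 5 - (V + 31)/(3*(l - 24)) = 5 - (31 + V)/(3*(-24 + l)))
t(m) = 343/15 - 4*m (t(m) = -4*(m - (-391 - 1*12 + 15*4)/(3*(-24 + 4))) = -4*(m - (-391 - 12 + 60)/(3*(-20))) = -4*(m - (-1)*(-343)/(3*20)) = -4*(m - 1*343/60) = -4*(m - 343/60) = -4*(-343/60 + m) = 343/15 - 4*m)
(-1634113 + 2277057) + t(-299) = (-1634113 + 2277057) + (343/15 - 4*(-299)) = 642944 + (343/15 + 1196) = 642944 + 18283/15 = 9662443/15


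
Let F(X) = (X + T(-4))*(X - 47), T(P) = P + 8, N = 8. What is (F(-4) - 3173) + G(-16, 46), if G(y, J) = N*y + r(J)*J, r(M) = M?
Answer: -1185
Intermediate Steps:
T(P) = 8 + P
F(X) = (-47 + X)*(4 + X) (F(X) = (X + (8 - 4))*(X - 47) = (X + 4)*(-47 + X) = (4 + X)*(-47 + X) = (-47 + X)*(4 + X))
G(y, J) = J² + 8*y (G(y, J) = 8*y + J*J = 8*y + J² = J² + 8*y)
(F(-4) - 3173) + G(-16, 46) = ((-188 + (-4)² - 43*(-4)) - 3173) + (46² + 8*(-16)) = ((-188 + 16 + 172) - 3173) + (2116 - 128) = (0 - 3173) + 1988 = -3173 + 1988 = -1185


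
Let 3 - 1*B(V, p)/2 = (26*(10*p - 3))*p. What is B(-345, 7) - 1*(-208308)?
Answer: 183926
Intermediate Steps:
B(V, p) = 6 - 2*p*(-78 + 260*p) (B(V, p) = 6 - 2*26*(10*p - 3)*p = 6 - 2*26*(-3 + 10*p)*p = 6 - 2*(-78 + 260*p)*p = 6 - 2*p*(-78 + 260*p))
B(-345, 7) - 1*(-208308) = (6 - 520*7² + 156*7) - 1*(-208308) = (6 - 520*49 + 1092) + 208308 = (6 - 25480 + 1092) + 208308 = -24382 + 208308 = 183926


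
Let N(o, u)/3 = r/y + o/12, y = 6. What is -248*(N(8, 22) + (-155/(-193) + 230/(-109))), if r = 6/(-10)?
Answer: -10252196/105185 ≈ -97.468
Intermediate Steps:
r = -⅗ (r = 6*(-⅒) = -⅗ ≈ -0.60000)
N(o, u) = -3/10 + o/4 (N(o, u) = 3*(-⅗/6 + o/12) = 3*(-⅗*⅙ + o*(1/12)) = 3*(-⅒ + o/12) = -3/10 + o/4)
-248*(N(8, 22) + (-155/(-193) + 230/(-109))) = -248*((-3/10 + (¼)*8) + (-155/(-193) + 230/(-109))) = -248*((-3/10 + 2) + (-155*(-1/193) + 230*(-1/109))) = -248*(17/10 + (155/193 - 230/109)) = -248*(17/10 - 27495/21037) = -248*82679/210370 = -10252196/105185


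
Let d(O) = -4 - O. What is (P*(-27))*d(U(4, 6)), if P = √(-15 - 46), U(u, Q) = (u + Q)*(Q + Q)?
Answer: 3348*I*√61 ≈ 26149.0*I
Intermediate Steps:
U(u, Q) = 2*Q*(Q + u) (U(u, Q) = (Q + u)*(2*Q) = 2*Q*(Q + u))
P = I*√61 (P = √(-61) = I*√61 ≈ 7.8102*I)
(P*(-27))*d(U(4, 6)) = ((I*√61)*(-27))*(-4 - 2*6*(6 + 4)) = (-27*I*√61)*(-4 - 2*6*10) = (-27*I*√61)*(-4 - 1*120) = (-27*I*√61)*(-4 - 120) = -27*I*√61*(-124) = 3348*I*√61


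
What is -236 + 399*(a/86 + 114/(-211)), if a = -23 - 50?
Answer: -14340049/18146 ≈ -790.26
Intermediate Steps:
a = -73
-236 + 399*(a/86 + 114/(-211)) = -236 + 399*(-73/86 + 114/(-211)) = -236 + 399*(-73*1/86 + 114*(-1/211)) = -236 + 399*(-73/86 - 114/211) = -236 + 399*(-25207/18146) = -236 - 10057593/18146 = -14340049/18146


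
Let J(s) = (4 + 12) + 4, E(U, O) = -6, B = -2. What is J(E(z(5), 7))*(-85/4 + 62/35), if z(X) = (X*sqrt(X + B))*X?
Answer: -2727/7 ≈ -389.57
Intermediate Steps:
z(X) = X**2*sqrt(-2 + X) (z(X) = (X*sqrt(X - 2))*X = (X*sqrt(-2 + X))*X = X**2*sqrt(-2 + X))
J(s) = 20 (J(s) = 16 + 4 = 20)
J(E(z(5), 7))*(-85/4 + 62/35) = 20*(-85/4 + 62/35) = 20*(-2727/140) = -2727/7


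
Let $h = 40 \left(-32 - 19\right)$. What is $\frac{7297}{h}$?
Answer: $- \frac{7297}{2040} \approx -3.577$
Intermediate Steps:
$h = -2040$ ($h = 40 \left(-51\right) = -2040$)
$\frac{7297}{h} = \frac{7297}{-2040} = 7297 \left(- \frac{1}{2040}\right) = - \frac{7297}{2040}$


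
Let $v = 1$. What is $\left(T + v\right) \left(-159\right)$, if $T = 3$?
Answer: $-636$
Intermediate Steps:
$\left(T + v\right) \left(-159\right) = \left(3 + 1\right) \left(-159\right) = 4 \left(-159\right) = -636$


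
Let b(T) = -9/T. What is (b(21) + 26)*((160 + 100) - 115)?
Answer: 25955/7 ≈ 3707.9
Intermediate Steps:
(b(21) + 26)*((160 + 100) - 115) = (-9/21 + 26)*((160 + 100) - 115) = (-9*1/21 + 26)*(260 - 115) = (-3/7 + 26)*145 = (179/7)*145 = 25955/7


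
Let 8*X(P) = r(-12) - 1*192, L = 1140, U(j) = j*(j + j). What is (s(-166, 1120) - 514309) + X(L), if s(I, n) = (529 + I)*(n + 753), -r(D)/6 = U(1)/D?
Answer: 1324529/8 ≈ 1.6557e+5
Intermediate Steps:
U(j) = 2*j² (U(j) = j*(2*j) = 2*j²)
r(D) = -12/D (r(D) = -6*2*1²/D = -6*2*1/D = -12/D)
s(I, n) = (529 + I)*(753 + n)
X(P) = -191/8 (X(P) = (-12/(-12) - 1*192)/8 = (-12*(-1/12) - 192)/8 = (1 - 192)/8 = (⅛)*(-191) = -191/8)
(s(-166, 1120) - 514309) + X(L) = ((398337 + 529*1120 + 753*(-166) - 166*1120) - 514309) - 191/8 = ((398337 + 592480 - 124998 - 185920) - 514309) - 191/8 = (679899 - 514309) - 191/8 = 165590 - 191/8 = 1324529/8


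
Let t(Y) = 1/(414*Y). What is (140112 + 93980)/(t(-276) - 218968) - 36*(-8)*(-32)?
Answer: -230612538728736/25020159553 ≈ -9217.1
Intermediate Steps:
t(Y) = 1/(414*Y)
(140112 + 93980)/(t(-276) - 218968) - 36*(-8)*(-32) = (140112 + 93980)/((1/414)/(-276) - 218968) - 36*(-8)*(-32) = 234092/((1/414)*(-1/276) - 218968) + 288*(-32) = 234092/(-1/114264 - 218968) - 9216 = 234092/(-25020159553/114264) - 9216 = 234092*(-114264/25020159553) - 9216 = -26748288288/25020159553 - 9216 = -230612538728736/25020159553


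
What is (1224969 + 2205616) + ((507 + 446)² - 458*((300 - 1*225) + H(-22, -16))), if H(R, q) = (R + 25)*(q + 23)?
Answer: 4294826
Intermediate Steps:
H(R, q) = (23 + q)*(25 + R) (H(R, q) = (25 + R)*(23 + q) = (23 + q)*(25 + R))
(1224969 + 2205616) + ((507 + 446)² - 458*((300 - 1*225) + H(-22, -16))) = (1224969 + 2205616) + ((507 + 446)² - 458*((300 - 1*225) + (575 + 23*(-22) + 25*(-16) - 22*(-16)))) = 3430585 + (953² - 458*((300 - 225) + (575 - 506 - 400 + 352))) = 3430585 + (908209 - 458*(75 + 21)) = 3430585 + (908209 - 458*96) = 3430585 + (908209 - 43968) = 3430585 + 864241 = 4294826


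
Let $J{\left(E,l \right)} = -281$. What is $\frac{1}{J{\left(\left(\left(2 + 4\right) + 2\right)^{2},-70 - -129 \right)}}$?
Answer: $- \frac{1}{281} \approx -0.0035587$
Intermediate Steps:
$\frac{1}{J{\left(\left(\left(2 + 4\right) + 2\right)^{2},-70 - -129 \right)}} = \frac{1}{-281} = - \frac{1}{281}$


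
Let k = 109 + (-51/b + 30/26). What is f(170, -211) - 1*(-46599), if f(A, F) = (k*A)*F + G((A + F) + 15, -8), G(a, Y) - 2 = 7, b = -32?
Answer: -824049881/208 ≈ -3.9618e+6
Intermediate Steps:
k = 46487/416 (k = 109 + (-51/(-32) + 30/26) = 109 + (-51*(-1/32) + 30*(1/26)) = 109 + (51/32 + 15/13) = 109 + 1143/416 = 46487/416 ≈ 111.75)
G(a, Y) = 9 (G(a, Y) = 2 + 7 = 9)
f(A, F) = 9 + 46487*A*F/416 (f(A, F) = (46487*A/416)*F + 9 = 46487*A*F/416 + 9 = 9 + 46487*A*F/416)
f(170, -211) - 1*(-46599) = (9 + (46487/416)*170*(-211)) - 1*(-46599) = (9 - 833744345/208) + 46599 = -833742473/208 + 46599 = -824049881/208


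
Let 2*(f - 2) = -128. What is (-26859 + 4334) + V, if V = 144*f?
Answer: -31453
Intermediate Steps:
f = -62 (f = 2 + (1/2)*(-128) = 2 - 64 = -62)
V = -8928 (V = 144*(-62) = -8928)
(-26859 + 4334) + V = (-26859 + 4334) - 8928 = -22525 - 8928 = -31453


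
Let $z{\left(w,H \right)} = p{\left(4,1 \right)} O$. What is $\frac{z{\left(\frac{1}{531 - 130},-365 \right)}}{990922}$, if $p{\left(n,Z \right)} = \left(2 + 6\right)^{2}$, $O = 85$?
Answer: $\frac{2720}{495461} \approx 0.0054898$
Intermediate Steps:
$p{\left(n,Z \right)} = 64$ ($p{\left(n,Z \right)} = 8^{2} = 64$)
$z{\left(w,H \right)} = 5440$ ($z{\left(w,H \right)} = 64 \cdot 85 = 5440$)
$\frac{z{\left(\frac{1}{531 - 130},-365 \right)}}{990922} = \frac{5440}{990922} = 5440 \cdot \frac{1}{990922} = \frac{2720}{495461}$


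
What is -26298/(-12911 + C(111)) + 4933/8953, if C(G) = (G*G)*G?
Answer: 3223693883/6064404080 ≈ 0.53158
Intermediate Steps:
C(G) = G³ (C(G) = G²*G = G³)
-26298/(-12911 + C(111)) + 4933/8953 = -26298/(-12911 + 111³) + 4933/8953 = -26298/(-12911 + 1367631) + 4933*(1/8953) = -26298/1354720 + 4933/8953 = -26298*1/1354720 + 4933/8953 = -13149/677360 + 4933/8953 = 3223693883/6064404080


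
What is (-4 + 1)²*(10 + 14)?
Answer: 216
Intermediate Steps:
(-4 + 1)²*(10 + 14) = (-3)²*24 = 9*24 = 216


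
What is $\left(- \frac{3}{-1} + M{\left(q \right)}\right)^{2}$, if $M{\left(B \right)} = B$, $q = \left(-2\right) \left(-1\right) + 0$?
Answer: $25$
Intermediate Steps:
$q = 2$ ($q = 2 + 0 = 2$)
$\left(- \frac{3}{-1} + M{\left(q \right)}\right)^{2} = \left(- \frac{3}{-1} + 2\right)^{2} = \left(\left(-3\right) \left(-1\right) + 2\right)^{2} = \left(3 + 2\right)^{2} = 5^{2} = 25$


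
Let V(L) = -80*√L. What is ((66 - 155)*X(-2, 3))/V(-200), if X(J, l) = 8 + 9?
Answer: -1513*I*√2/1600 ≈ -1.3373*I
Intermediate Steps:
X(J, l) = 17
((66 - 155)*X(-2, 3))/V(-200) = ((66 - 155)*17)/((-800*I*√2)) = (-89*17)/((-800*I*√2)) = -1513*I*√2/1600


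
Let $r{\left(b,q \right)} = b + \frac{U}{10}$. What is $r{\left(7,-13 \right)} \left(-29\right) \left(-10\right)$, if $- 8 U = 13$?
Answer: $\frac{15863}{8} \approx 1982.9$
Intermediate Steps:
$U = - \frac{13}{8}$ ($U = \left(- \frac{1}{8}\right) 13 = - \frac{13}{8} \approx -1.625$)
$r{\left(b,q \right)} = - \frac{13}{80} + b$ ($r{\left(b,q \right)} = b - \frac{13}{8 \cdot 10} = b - \frac{13}{80} = - \frac{13}{80} + b$)
$r{\left(7,-13 \right)} \left(-29\right) \left(-10\right) = \left(- \frac{13}{80} + 7\right) \left(-29\right) \left(-10\right) = \frac{547}{80} \left(-29\right) \left(-10\right) = \left(- \frac{15863}{80}\right) \left(-10\right) = \frac{15863}{8}$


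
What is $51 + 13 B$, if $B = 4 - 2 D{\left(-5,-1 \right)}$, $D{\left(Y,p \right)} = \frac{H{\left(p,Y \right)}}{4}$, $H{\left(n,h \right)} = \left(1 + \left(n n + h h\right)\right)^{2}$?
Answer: $- \frac{9271}{2} \approx -4635.5$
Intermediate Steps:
$H{\left(n,h \right)} = \left(1 + h^{2} + n^{2}\right)^{2}$ ($H{\left(n,h \right)} = \left(1 + \left(n^{2} + h^{2}\right)\right)^{2} = \left(1 + \left(h^{2} + n^{2}\right)\right)^{2} = \left(1 + h^{2} + n^{2}\right)^{2}$)
$D{\left(Y,p \right)} = \frac{\left(1 + Y^{2} + p^{2}\right)^{2}}{4}$
$B = - \frac{721}{2}$ ($B = 4 - 2 \frac{\left(1 + \left(-5\right)^{2} + \left(-1\right)^{2}\right)^{2}}{4} = 4 - 2 \frac{\left(1 + 25 + 1\right)^{2}}{4} = 4 - 2 \frac{27^{2}}{4} = 4 - 2 \cdot \frac{1}{4} \cdot 729 = 4 - \frac{729}{2} = - \frac{721}{2} \approx -360.5$)
$51 + 13 B = 51 + 13 \left(- \frac{721}{2}\right) = 51 - \frac{9373}{2} = - \frac{9271}{2}$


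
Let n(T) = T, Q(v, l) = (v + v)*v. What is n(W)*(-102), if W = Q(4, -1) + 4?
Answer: -3672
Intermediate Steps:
Q(v, l) = 2*v**2 (Q(v, l) = (2*v)*v = 2*v**2)
W = 36 (W = 2*4**2 + 4 = 2*16 + 4 = 32 + 4 = 36)
n(W)*(-102) = 36*(-102) = -3672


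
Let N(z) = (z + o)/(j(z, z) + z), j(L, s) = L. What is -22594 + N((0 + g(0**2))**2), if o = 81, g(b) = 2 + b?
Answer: -180667/8 ≈ -22583.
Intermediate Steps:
N(z) = (81 + z)/(2*z) (N(z) = (z + 81)/(z + z) = (81 + z)/((2*z)) = (81 + z)*(1/(2*z)) = (81 + z)/(2*z))
-22594 + N((0 + g(0**2))**2) = -22594 + (81 + (0 + (2 + 0**2))**2)/(2*((0 + (2 + 0**2))**2)) = -22594 + (81 + (0 + (2 + 0))**2)/(2*((0 + (2 + 0))**2)) = -22594 + (81 + (0 + 2)**2)/(2*((0 + 2)**2)) = -22594 + (81 + 2**2)/(2*(2**2)) = -22594 + (1/2)*(81 + 4)/4 = -22594 + (1/2)*(1/4)*85 = -22594 + 85/8 = -180667/8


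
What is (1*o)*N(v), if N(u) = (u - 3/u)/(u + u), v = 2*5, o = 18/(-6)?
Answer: -291/200 ≈ -1.4550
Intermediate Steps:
o = -3 (o = 18*(-⅙) = -3)
v = 10
N(u) = (u - 3/u)/(2*u) (N(u) = (u - 3/u)/((2*u)) = (u - 3/u)*(1/(2*u)) = (u - 3/u)/(2*u))
(1*o)*N(v) = (1*(-3))*((½)*(-3 + 10²)/10²) = -3*(-3 + 100)/(2*100) = -3*97/(2*100) = -3*97/200 = -291/200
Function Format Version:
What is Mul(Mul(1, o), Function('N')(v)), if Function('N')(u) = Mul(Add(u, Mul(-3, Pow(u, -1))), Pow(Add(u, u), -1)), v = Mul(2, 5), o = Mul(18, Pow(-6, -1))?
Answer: Rational(-291, 200) ≈ -1.4550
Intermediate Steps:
o = -3 (o = Mul(18, Rational(-1, 6)) = -3)
v = 10
Function('N')(u) = Mul(Rational(1, 2), Pow(u, -1), Add(u, Mul(-3, Pow(u, -1)))) (Function('N')(u) = Mul(Add(u, Mul(-3, Pow(u, -1))), Pow(Mul(2, u), -1)) = Mul(Add(u, Mul(-3, Pow(u, -1))), Mul(Rational(1, 2), Pow(u, -1))) = Mul(Rational(1, 2), Pow(u, -1), Add(u, Mul(-3, Pow(u, -1)))))
Mul(Mul(1, o), Function('N')(v)) = Mul(Mul(1, -3), Mul(Rational(1, 2), Pow(10, -2), Add(-3, Pow(10, 2)))) = Mul(-3, Mul(Rational(1, 2), Rational(1, 100), Add(-3, 100))) = Mul(-3, Mul(Rational(1, 2), Rational(1, 100), 97)) = Mul(-3, Rational(97, 200)) = Rational(-291, 200)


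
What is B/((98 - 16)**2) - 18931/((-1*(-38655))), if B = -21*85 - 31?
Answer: -49372381/64979055 ≈ -0.75982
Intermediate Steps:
B = -1816 (B = -1785 - 31 = -1816)
B/((98 - 16)**2) - 18931/((-1*(-38655))) = -1816/(98 - 16)**2 - 18931/((-1*(-38655))) = -1816/(82**2) - 18931/38655 = -1816/6724 - 18931*1/38655 = -1816*1/6724 - 18931/38655 = -454/1681 - 18931/38655 = -49372381/64979055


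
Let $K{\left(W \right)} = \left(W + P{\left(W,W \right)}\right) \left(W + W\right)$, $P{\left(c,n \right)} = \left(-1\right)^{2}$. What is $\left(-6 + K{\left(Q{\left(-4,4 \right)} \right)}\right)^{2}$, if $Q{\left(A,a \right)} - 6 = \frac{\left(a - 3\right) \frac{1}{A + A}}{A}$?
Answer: $\frac{1628364609}{262144} \approx 6211.7$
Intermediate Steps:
$P{\left(c,n \right)} = 1$
$Q{\left(A,a \right)} = 6 + \frac{-3 + a}{2 A^{2}}$ ($Q{\left(A,a \right)} = 6 + \frac{\left(a - 3\right) \frac{1}{A + A}}{A} = 6 + \frac{\left(-3 + a\right) \frac{1}{2 A}}{A} = 6 + \frac{\frac{1}{2} \frac{1}{A} \left(-3 + a\right)}{A} = 6 + \frac{-3 + a}{2 A^{2}}$)
$K{\left(W \right)} = 2 W \left(1 + W\right)$ ($K{\left(W \right)} = \left(W + 1\right) \left(W + W\right) = \left(1 + W\right) 2 W = 2 W \left(1 + W\right)$)
$\left(-6 + K{\left(Q{\left(-4,4 \right)} \right)}\right)^{2} = \left(-6 + 2 \frac{-3 + 4 + 12 \left(-4\right)^{2}}{2 \cdot 16} \left(1 + \frac{-3 + 4 + 12 \left(-4\right)^{2}}{2 \cdot 16}\right)\right)^{2} = \left(-6 + 2 \cdot \frac{1}{2} \cdot \frac{1}{16} \left(-3 + 4 + 12 \cdot 16\right) \left(1 + \frac{1}{2} \cdot \frac{1}{16} \left(-3 + 4 + 12 \cdot 16\right)\right)\right)^{2} = \left(-6 + 2 \cdot \frac{1}{2} \cdot \frac{1}{16} \left(-3 + 4 + 192\right) \left(1 + \frac{1}{2} \cdot \frac{1}{16} \left(-3 + 4 + 192\right)\right)\right)^{2} = \left(-6 + 2 \cdot \frac{1}{2} \cdot \frac{1}{16} \cdot 193 \left(1 + \frac{1}{2} \cdot \frac{1}{16} \cdot 193\right)\right)^{2} = \left(-6 + 2 \cdot \frac{193}{32} \left(1 + \frac{193}{32}\right)\right)^{2} = \left(-6 + 2 \cdot \frac{193}{32} \cdot \frac{225}{32}\right)^{2} = \left(-6 + \frac{43425}{512}\right)^{2} = \left(\frac{40353}{512}\right)^{2} = \frac{1628364609}{262144}$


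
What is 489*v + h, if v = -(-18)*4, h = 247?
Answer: 35455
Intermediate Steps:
v = 72 (v = -1*(-72) = 72)
489*v + h = 489*72 + 247 = 35208 + 247 = 35455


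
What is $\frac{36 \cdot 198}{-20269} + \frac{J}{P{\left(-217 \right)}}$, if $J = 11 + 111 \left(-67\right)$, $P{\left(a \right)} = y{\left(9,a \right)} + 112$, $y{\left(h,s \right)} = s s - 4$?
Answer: $- \frac{486937810}{956635993} \approx -0.50901$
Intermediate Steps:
$y{\left(h,s \right)} = -4 + s^{2}$ ($y{\left(h,s \right)} = s^{2} - 4 = -4 + s^{2}$)
$P{\left(a \right)} = 108 + a^{2}$ ($P{\left(a \right)} = \left(-4 + a^{2}\right) + 112 = 108 + a^{2}$)
$J = -7426$ ($J = 11 - 7437 = -7426$)
$\frac{36 \cdot 198}{-20269} + \frac{J}{P{\left(-217 \right)}} = \frac{36 \cdot 198}{-20269} - \frac{7426}{108 + \left(-217\right)^{2}} = 7128 \left(- \frac{1}{20269}\right) - \frac{7426}{108 + 47089} = - \frac{7128}{20269} - \frac{7426}{47197} = - \frac{486937810}{956635993}$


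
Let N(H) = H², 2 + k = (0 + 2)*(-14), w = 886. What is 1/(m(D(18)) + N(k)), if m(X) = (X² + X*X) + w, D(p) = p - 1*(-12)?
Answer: 1/3586 ≈ 0.00027886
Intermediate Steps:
D(p) = 12 + p (D(p) = p + 12 = 12 + p)
m(X) = 886 + 2*X² (m(X) = (X² + X*X) + 886 = (X² + X²) + 886 = 2*X² + 886 = 886 + 2*X²)
k = -30 (k = -2 + (0 + 2)*(-14) = -2 + 2*(-14) = -2 - 28 = -30)
1/(m(D(18)) + N(k)) = 1/((886 + 2*(12 + 18)²) + (-30)²) = 1/((886 + 2*30²) + 900) = 1/((886 + 2*900) + 900) = 1/((886 + 1800) + 900) = 1/(2686 + 900) = 1/3586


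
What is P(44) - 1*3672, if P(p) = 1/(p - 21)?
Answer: -84455/23 ≈ -3672.0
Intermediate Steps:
P(p) = 1/(-21 + p)
P(44) - 1*3672 = 1/(-21 + 44) - 1*3672 = 1/23 - 3672 = -84455/23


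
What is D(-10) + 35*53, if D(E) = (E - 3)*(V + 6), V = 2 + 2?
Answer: 1725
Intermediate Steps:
V = 4
D(E) = -30 + 10*E (D(E) = (E - 3)*(4 + 6) = (-3 + E)*10 = -30 + 10*E)
D(-10) + 35*53 = (-30 + 10*(-10)) + 35*53 = (-30 - 100) + 1855 = -130 + 1855 = 1725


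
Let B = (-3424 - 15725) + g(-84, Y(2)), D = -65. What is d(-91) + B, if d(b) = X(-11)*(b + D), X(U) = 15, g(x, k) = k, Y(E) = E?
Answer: -21487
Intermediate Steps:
d(b) = -975 + 15*b (d(b) = 15*(b - 65) = 15*(-65 + b) = -975 + 15*b)
B = -19147 (B = (-3424 - 15725) + 2 = -19149 + 2 = -19147)
d(-91) + B = (-975 + 15*(-91)) - 19147 = (-975 - 1365) - 19147 = -2340 - 19147 = -21487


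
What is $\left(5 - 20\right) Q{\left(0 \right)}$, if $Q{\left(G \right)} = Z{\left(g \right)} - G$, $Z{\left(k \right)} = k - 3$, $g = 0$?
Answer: $45$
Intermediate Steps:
$Z{\left(k \right)} = -3 + k$
$Q{\left(G \right)} = -3 - G$ ($Q{\left(G \right)} = \left(-3 + 0\right) - G = -3 - G$)
$\left(5 - 20\right) Q{\left(0 \right)} = \left(5 - 20\right) \left(-3 - 0\right) = - 15 \left(-3 + 0\right) = \left(-15\right) \left(-3\right) = 45$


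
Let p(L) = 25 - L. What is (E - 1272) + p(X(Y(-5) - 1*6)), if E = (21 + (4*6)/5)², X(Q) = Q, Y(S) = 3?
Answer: -14459/25 ≈ -578.36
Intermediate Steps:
E = 16641/25 (E = (21 + 24*(⅕))² = (21 + 24/5)² = (129/5)² = 16641/25 ≈ 665.64)
(E - 1272) + p(X(Y(-5) - 1*6)) = (16641/25 - 1272) + (25 - (3 - 1*6)) = -15159/25 + (25 - (3 - 6)) = -15159/25 + (25 - 1*(-3)) = -15159/25 + (25 + 3) = -15159/25 + 28 = -14459/25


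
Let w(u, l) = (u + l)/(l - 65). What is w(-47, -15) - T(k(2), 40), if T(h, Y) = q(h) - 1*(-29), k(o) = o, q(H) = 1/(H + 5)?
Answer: -7943/280 ≈ -28.368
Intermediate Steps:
w(u, l) = (l + u)/(-65 + l)
q(H) = 1/(5 + H)
T(h, Y) = 29 + 1/(5 + h) (T(h, Y) = 1/(5 + h) - 1*(-29) = 1/(5 + h) + 29 = 29 + 1/(5 + h))
w(-47, -15) - T(k(2), 40) = (-15 - 47)/(-65 - 15) - (146 + 29*2)/(5 + 2) = -62/(-80) - (146 + 58)/7 = -1/80*(-62) - 204/7 = 31/40 - 1*204/7 = 31/40 - 204/7 = -7943/280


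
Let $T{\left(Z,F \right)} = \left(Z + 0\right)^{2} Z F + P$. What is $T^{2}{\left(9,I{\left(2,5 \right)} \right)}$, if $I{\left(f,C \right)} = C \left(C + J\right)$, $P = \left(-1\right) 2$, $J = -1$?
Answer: $212518084$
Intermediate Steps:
$P = -2$
$I{\left(f,C \right)} = C \left(-1 + C\right)$ ($I{\left(f,C \right)} = C \left(C - 1\right) = C \left(-1 + C\right)$)
$T{\left(Z,F \right)} = -2 + F Z^{3}$ ($T{\left(Z,F \right)} = \left(Z + 0\right)^{2} Z F - 2 = Z^{2} Z F - 2 = Z^{3} F - 2 = F Z^{3} - 2 = -2 + F Z^{3}$)
$T^{2}{\left(9,I{\left(2,5 \right)} \right)} = \left(-2 + 5 \left(-1 + 5\right) 9^{3}\right)^{2} = \left(-2 + 5 \cdot 4 \cdot 729\right)^{2} = \left(-2 + 20 \cdot 729\right)^{2} = \left(-2 + 14580\right)^{2} = 14578^{2} = 212518084$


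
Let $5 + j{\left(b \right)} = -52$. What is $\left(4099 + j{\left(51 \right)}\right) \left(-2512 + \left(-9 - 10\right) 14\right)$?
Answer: $-11228676$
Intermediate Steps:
$j{\left(b \right)} = -57$ ($j{\left(b \right)} = -5 - 52 = -57$)
$\left(4099 + j{\left(51 \right)}\right) \left(-2512 + \left(-9 - 10\right) 14\right) = \left(4099 - 57\right) \left(-2512 + \left(-9 - 10\right) 14\right) = 4042 \left(-2512 - 266\right) = 4042 \left(-2778\right) = -11228676$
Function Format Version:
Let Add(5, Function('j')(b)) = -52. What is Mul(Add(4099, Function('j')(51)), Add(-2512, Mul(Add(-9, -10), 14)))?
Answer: -11228676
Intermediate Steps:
Function('j')(b) = -57 (Function('j')(b) = Add(-5, -52) = -57)
Mul(Add(4099, Function('j')(51)), Add(-2512, Mul(Add(-9, -10), 14))) = Mul(Add(4099, -57), Add(-2512, Mul(Add(-9, -10), 14))) = Mul(4042, Add(-2512, Mul(-19, 14))) = Mul(4042, Add(-2512, -266)) = Mul(4042, -2778) = -11228676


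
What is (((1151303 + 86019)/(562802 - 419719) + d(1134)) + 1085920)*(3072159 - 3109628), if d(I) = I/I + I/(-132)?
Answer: -128079928098742067/3147826 ≈ -4.0688e+10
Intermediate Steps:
d(I) = 1 - I/132 (d(I) = 1 + I*(-1/132) = 1 - I/132)
(((1151303 + 86019)/(562802 - 419719) + d(1134)) + 1085920)*(3072159 - 3109628) = (((1151303 + 86019)/(562802 - 419719) + (1 - 1/132*1134)) + 1085920)*(3072159 - 3109628) = ((1237322/143083 + (1 - 189/22)) + 1085920)*(-37469) = ((1237322*(1/143083) - 167/22) + 1085920)*(-37469) = ((1237322/143083 - 167/22) + 1085920)*(-37469) = (3326223/3147826 + 1085920)*(-37469) = (3418290536143/3147826)*(-37469) = -128079928098742067/3147826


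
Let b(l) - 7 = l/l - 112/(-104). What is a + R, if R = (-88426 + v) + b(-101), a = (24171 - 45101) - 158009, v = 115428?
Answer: -1975063/13 ≈ -1.5193e+5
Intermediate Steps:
b(l) = 118/13 (b(l) = 7 + (l/l - 112/(-104)) = 7 + (1 - 112*(-1/104)) = 7 + (1 + 14/13) = 7 + 27/13 = 118/13)
a = -178939 (a = -20930 - 158009 = -178939)
R = 351144/13 (R = (-88426 + 115428) + 118/13 = 27002 + 118/13 = 351144/13 ≈ 27011.)
a + R = -178939 + 351144/13 = -1975063/13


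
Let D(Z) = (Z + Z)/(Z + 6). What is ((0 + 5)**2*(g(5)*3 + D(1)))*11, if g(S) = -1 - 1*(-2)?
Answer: 6325/7 ≈ 903.57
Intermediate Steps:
D(Z) = 2*Z/(6 + Z) (D(Z) = (2*Z)/(6 + Z) = 2*Z/(6 + Z))
g(S) = 1 (g(S) = -1 + 2 = 1)
((0 + 5)**2*(g(5)*3 + D(1)))*11 = ((0 + 5)**2*(1*3 + 2*1/(6 + 1)))*11 = (5**2*(3 + 2*1/7))*11 = (25*(3 + 2*1*(1/7)))*11 = (25*(3 + 2/7))*11 = (25*(23/7))*11 = (575/7)*11 = 6325/7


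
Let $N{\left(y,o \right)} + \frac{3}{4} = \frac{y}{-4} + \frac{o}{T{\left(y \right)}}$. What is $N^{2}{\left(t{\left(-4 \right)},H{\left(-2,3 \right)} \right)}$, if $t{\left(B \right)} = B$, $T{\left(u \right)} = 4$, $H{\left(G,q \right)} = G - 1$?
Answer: $\frac{1}{4} \approx 0.25$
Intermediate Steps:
$H{\left(G,q \right)} = -1 + G$
$N{\left(y,o \right)} = - \frac{3}{4} - \frac{y}{4} + \frac{o}{4}$ ($N{\left(y,o \right)} = - \frac{3}{4} + \left(\frac{y}{-4} + \frac{o}{4}\right) = - \frac{3}{4} + \left(y \left(- \frac{1}{4}\right) + o \frac{1}{4}\right) = - \frac{3}{4} + \left(- \frac{y}{4} + \frac{o}{4}\right) = - \frac{3}{4} - \frac{y}{4} + \frac{o}{4}$)
$N^{2}{\left(t{\left(-4 \right)},H{\left(-2,3 \right)} \right)} = \left(- \frac{3}{4} - -1 + \frac{-1 - 2}{4}\right)^{2} = \left(- \frac{3}{4} + 1 + \frac{1}{4} \left(-3\right)\right)^{2} = \left(- \frac{3}{4} + 1 - \frac{3}{4}\right)^{2} = \left(- \frac{1}{2}\right)^{2} = \frac{1}{4}$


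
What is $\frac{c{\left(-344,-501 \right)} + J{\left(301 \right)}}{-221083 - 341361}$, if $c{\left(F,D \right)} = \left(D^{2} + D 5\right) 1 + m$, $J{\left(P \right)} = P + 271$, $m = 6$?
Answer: $- \frac{124537}{281222} \approx -0.44284$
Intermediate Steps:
$J{\left(P \right)} = 271 + P$
$c{\left(F,D \right)} = 6 + D^{2} + 5 D$ ($c{\left(F,D \right)} = \left(D^{2} + D 5\right) 1 + 6 = \left(D^{2} + 5 D\right) 1 + 6 = \left(D^{2} + 5 D\right) + 6 = 6 + D^{2} + 5 D$)
$\frac{c{\left(-344,-501 \right)} + J{\left(301 \right)}}{-221083 - 341361} = \frac{\left(6 + \left(-501\right)^{2} + 5 \left(-501\right)\right) + \left(271 + 301\right)}{-221083 - 341361} = \frac{\left(6 + 251001 - 2505\right) + 572}{-562444} = \left(248502 + 572\right) \left(- \frac{1}{562444}\right) = 249074 \left(- \frac{1}{562444}\right) = - \frac{124537}{281222}$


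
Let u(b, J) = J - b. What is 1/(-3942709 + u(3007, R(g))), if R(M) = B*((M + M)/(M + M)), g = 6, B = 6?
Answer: -1/3945710 ≈ -2.5344e-7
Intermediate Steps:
R(M) = 6 (R(M) = 6*((M + M)/(M + M)) = 6*((2*M)/((2*M))) = 6*((2*M)*(1/(2*M))) = 6*1 = 6)
1/(-3942709 + u(3007, R(g))) = 1/(-3942709 + (6 - 1*3007)) = 1/(-3942709 + (6 - 3007)) = 1/(-3942709 - 3001) = 1/(-3945710) = -1/3945710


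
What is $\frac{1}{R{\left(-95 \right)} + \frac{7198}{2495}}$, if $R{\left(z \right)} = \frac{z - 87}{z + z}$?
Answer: $\frac{47405}{182171} \approx 0.26022$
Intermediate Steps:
$R{\left(z \right)} = \frac{-87 + z}{2 z}$
$\frac{1}{R{\left(-95 \right)} + \frac{7198}{2495}} = \frac{1}{\frac{-87 - 95}{2 \left(-95\right)} + \frac{7198}{2495}} = \frac{1}{\frac{1}{2} \left(- \frac{1}{95}\right) \left(-182\right) + 7198 \cdot \frac{1}{2495}} = \frac{1}{\frac{91}{95} + \frac{7198}{2495}} = \frac{1}{\frac{182171}{47405}} = \frac{47405}{182171}$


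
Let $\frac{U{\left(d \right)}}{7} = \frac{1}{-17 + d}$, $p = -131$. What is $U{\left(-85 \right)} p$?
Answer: $\frac{917}{102} \approx 8.9902$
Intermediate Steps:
$U{\left(d \right)} = \frac{7}{-17 + d}$
$U{\left(-85 \right)} p = \frac{7}{-17 - 85} \left(-131\right) = \frac{7}{-102} \left(-131\right) = 7 \left(- \frac{1}{102}\right) \left(-131\right) = \left(- \frac{7}{102}\right) \left(-131\right) = \frac{917}{102}$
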